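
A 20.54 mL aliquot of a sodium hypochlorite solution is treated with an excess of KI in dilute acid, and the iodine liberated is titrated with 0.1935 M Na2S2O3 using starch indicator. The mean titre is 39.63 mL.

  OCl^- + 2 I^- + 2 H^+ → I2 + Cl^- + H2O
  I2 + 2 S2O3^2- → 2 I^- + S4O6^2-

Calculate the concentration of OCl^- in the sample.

0.1867 M

n(S2O3^2-) = 0.03963 × 0.1935 = 7.668 × 10^-3 mol
n(I2) = n(S2O3^2-)/2 = 3.834 × 10^-3 mol
n(OCl^-) in the aliquot = 3.834 × 10^-3 mol (1:1 ratio)
[OCl^-] = 3.834 × 10^-3 / 0.02054 = 0.1867 mol/L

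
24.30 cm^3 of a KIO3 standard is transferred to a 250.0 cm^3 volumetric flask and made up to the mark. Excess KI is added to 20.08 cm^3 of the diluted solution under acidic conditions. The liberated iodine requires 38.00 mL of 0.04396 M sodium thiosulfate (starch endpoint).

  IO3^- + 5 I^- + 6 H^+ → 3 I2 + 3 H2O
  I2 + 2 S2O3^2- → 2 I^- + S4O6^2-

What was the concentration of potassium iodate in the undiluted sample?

n(S2O3^2-) = 0.03800 × 0.04396 = 1.670 × 10^-3 mol
n(I2) = n(S2O3^2-)/2 = 8.352 × 10^-4 mol
From the 1:3 ratio, n(IO3^-) in the aliquot = 1/3 × 8.352 × 10^-4 = 2.784 × 10^-4 mol
[IO3^-]_dilute = 2.784 × 10^-4 / 0.02008 = 0.01387 mol/L
[IO3^-]_original = 0.01387 × 250.0/24.30 = 0.1426 mol/L

0.1426 M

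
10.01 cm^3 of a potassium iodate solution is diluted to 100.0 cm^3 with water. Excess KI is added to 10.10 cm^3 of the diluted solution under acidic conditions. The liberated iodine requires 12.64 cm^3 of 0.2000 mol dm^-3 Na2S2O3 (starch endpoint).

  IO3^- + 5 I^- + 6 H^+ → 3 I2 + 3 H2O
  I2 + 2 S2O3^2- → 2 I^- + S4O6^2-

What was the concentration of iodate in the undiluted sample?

0.4167 mol/L

n(S2O3^2-) = 0.01264 × 0.2000 = 2.528 × 10^-3 mol
n(I2) = n(S2O3^2-)/2 = 1.264 × 10^-3 mol
From the 1:3 ratio, n(IO3^-) in the aliquot = 1/3 × 1.264 × 10^-3 = 4.213 × 10^-4 mol
[IO3^-]_dilute = 4.213 × 10^-4 / 0.01010 = 0.04172 mol/L
[IO3^-]_original = 0.04172 × 100.0/10.01 = 0.4167 mol/L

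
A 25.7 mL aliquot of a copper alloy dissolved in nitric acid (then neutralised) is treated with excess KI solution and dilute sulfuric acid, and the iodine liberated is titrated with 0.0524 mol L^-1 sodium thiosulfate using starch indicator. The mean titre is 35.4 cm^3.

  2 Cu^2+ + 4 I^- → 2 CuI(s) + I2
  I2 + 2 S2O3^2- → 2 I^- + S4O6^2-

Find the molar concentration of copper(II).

n(S2O3^2-) = 0.0354 × 0.0524 = 1.85 × 10^-3 mol
n(I2) = n(S2O3^2-)/2 = 9.27 × 10^-4 mol
From the 2:1 ratio, n(Cu2+) in the aliquot = 2/1 × 9.27 × 10^-4 = 1.85 × 10^-3 mol
[Cu2+] = 1.85 × 10^-3 / 0.0257 = 0.0722 mol/L

0.0722 mol/L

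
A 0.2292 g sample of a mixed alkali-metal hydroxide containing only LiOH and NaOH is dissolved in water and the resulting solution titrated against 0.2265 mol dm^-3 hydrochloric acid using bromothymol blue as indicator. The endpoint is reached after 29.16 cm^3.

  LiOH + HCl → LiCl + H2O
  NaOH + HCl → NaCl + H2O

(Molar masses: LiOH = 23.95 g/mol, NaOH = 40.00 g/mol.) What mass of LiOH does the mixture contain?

0.05221 g

n(HCl) = 0.02916 × 0.2265 = 6.605 × 10^-3 mol
Let x = n(LiOH), y = n(NaOH).
Titrant: 1x + 1y = 6.605 × 10^-3;  mass: 23.95x + 40.00y = 0.2292
Solving, x = 2.180 × 10^-3 mol, y = 4.425 × 10^-3 mol
mass of LiOH = 2.180 × 10^-3 × 23.95 = 0.05221 g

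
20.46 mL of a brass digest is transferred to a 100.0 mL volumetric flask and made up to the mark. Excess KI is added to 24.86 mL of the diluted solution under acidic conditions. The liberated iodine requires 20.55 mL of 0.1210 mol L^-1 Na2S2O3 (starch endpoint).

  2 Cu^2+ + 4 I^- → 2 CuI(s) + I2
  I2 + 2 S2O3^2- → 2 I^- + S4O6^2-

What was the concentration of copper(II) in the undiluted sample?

n(S2O3^2-) = 0.02055 × 0.1210 = 2.487 × 10^-3 mol
n(I2) = n(S2O3^2-)/2 = 1.243 × 10^-3 mol
From the 2:1 ratio, n(Cu2+) in the aliquot = 2/1 × 1.243 × 10^-3 = 2.487 × 10^-3 mol
[Cu2+]_dilute = 2.487 × 10^-3 / 0.02486 = 0.1000 mol/L
[Cu2+]_original = 0.1000 × 100.0/20.46 = 0.4889 mol/L

0.4889 mol/L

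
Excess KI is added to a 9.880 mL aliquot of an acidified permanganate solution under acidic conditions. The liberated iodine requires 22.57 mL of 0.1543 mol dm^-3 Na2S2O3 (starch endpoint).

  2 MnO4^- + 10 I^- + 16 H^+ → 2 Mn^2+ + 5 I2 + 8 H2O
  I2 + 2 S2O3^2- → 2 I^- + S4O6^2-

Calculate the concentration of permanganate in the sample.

n(S2O3^2-) = 0.02257 × 0.1543 = 3.483 × 10^-3 mol
n(I2) = n(S2O3^2-)/2 = 1.741 × 10^-3 mol
From the 2:5 ratio, n(MnO4^-) in the aliquot = 2/5 × 1.741 × 10^-3 = 6.965 × 10^-4 mol
[MnO4^-] = 6.965 × 10^-4 / 0.009880 = 0.07050 mol/L

0.07050 mol/L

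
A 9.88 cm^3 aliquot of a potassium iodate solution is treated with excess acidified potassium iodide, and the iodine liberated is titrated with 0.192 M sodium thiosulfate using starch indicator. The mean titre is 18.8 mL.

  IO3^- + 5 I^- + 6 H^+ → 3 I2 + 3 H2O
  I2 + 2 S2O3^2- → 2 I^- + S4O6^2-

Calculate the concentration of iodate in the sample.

0.0609 M

n(S2O3^2-) = 0.0188 × 0.192 = 3.61 × 10^-3 mol
n(I2) = n(S2O3^2-)/2 = 1.80 × 10^-3 mol
From the 1:3 ratio, n(IO3^-) in the aliquot = 1/3 × 1.80 × 10^-3 = 6.02 × 10^-4 mol
[IO3^-] = 6.02 × 10^-4 / 0.00988 = 0.0609 mol/L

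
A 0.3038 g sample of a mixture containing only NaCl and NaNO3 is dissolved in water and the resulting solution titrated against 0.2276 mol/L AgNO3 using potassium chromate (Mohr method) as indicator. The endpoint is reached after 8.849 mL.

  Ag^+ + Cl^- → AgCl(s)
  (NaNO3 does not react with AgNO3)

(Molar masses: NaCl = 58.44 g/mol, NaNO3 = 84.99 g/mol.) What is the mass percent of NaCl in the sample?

38.74 %

n(AgNO3) = 0.008849 × 0.2276 = 2.014 × 10^-3 mol
Let x = n(NaCl), y = n(NaNO3).
Titrant: 1x = 2.014 × 10^-3;  mass: 58.44x + 84.99y = 0.3038
Solving, x = 2.014 × 10^-3 mol, y = 2.190 × 10^-3 mol
mass of NaCl = 2.014 × 10^-3 × 58.44 = 0.1177 g
% NaCl = 0.1177 / 0.3038 × 100 = 38.74 %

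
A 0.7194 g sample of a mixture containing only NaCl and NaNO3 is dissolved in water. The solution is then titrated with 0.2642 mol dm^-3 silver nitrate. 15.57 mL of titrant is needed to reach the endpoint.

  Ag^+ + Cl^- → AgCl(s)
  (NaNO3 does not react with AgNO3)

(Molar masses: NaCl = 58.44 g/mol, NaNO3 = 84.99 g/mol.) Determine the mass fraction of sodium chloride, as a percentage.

33.42 %

n(AgNO3) = 0.01557 × 0.2642 = 4.114 × 10^-3 mol
Let x = n(NaCl), y = n(NaNO3).
Titrant: 1x = 4.114 × 10^-3;  mass: 58.44x + 84.99y = 0.7194
Solving, x = 4.114 × 10^-3 mol, y = 5.636 × 10^-3 mol
mass of NaCl = 4.114 × 10^-3 × 58.44 = 0.2404 g
% NaCl = 0.2404 / 0.7194 × 100 = 33.42 %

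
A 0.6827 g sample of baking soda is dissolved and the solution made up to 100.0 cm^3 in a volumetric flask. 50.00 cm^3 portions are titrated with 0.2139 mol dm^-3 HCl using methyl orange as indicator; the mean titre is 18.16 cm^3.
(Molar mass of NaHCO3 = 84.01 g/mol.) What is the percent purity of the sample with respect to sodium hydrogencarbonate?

95.60 %

NaHCO3 + HCl → NaCl + H2O + CO2
n(HCl) per titration = 0.01816 × 0.2139 = 3.884 × 10^-3 mol
n(NaHCO3) in each aliquot = 3.884 × 10^-3 mol (1:1 ratio)
n(NaHCO3) in the whole flask = 3.884 × 10^-3 × 100.0/50.00 = 7.769 × 10^-3 mol
mass of NaHCO3 = 7.769 × 10^-3 × 84.01 = 0.6527 g
% NaHCO3 = 0.6527 / 0.6827 × 100 = 95.60 %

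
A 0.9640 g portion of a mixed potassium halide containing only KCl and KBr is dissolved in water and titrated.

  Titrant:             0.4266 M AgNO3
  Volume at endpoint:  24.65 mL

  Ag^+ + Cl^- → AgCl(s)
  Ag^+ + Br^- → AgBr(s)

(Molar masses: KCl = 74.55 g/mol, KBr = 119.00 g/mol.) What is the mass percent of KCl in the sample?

50.00 %

n(AgNO3) = 0.02465 × 0.4266 = 0.01052 mol
Let x = n(KCl), y = n(KBr).
Titrant: 1x + 1y = 0.01052;  mass: 74.55x + 119.00y = 0.9640
Solving, x = 6.465 × 10^-3 mol, y = 4.051 × 10^-3 mol
mass of KCl = 6.465 × 10^-3 × 74.55 = 0.4820 g
% KCl = 0.4820 / 0.9640 × 100 = 50.00 %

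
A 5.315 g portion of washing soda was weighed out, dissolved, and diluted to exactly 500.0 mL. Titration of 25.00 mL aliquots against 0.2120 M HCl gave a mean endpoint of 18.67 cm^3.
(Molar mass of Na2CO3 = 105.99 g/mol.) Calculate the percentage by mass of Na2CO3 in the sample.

78.93 %

Na2CO3 + 2 HCl → 2 NaCl + H2O + CO2
n(HCl) per titration = 0.01867 × 0.2120 = 3.958 × 10^-3 mol
From the 1:2 ratio, n(Na2CO3) in each aliquot = 1/2 × 3.958 × 10^-3 = 1.979 × 10^-3 mol
n(Na2CO3) in the whole flask = 1.979 × 10^-3 × 500.0/25.00 = 0.03958 mol
mass of Na2CO3 = 0.03958 × 105.99 = 4.195 g
% Na2CO3 = 4.195 / 5.315 × 100 = 78.93 %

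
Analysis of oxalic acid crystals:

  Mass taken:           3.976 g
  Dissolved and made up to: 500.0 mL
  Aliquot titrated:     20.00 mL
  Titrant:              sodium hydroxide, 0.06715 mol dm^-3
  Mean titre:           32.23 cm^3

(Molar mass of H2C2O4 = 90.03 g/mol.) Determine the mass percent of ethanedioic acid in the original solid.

H2C2O4 + 2 NaOH → Na2C2O4 + 2 H2O
n(NaOH) per titration = 0.03223 × 0.06715 = 2.164 × 10^-3 mol
From the 1:2 ratio, n(H2C2O4) in each aliquot = 1/2 × 2.164 × 10^-3 = 1.082 × 10^-3 mol
n(H2C2O4) in the whole flask = 1.082 × 10^-3 × 500.0/20.00 = 0.02705 mol
mass of H2C2O4 = 0.02705 × 90.03 = 2.436 g
% H2C2O4 = 2.436 / 3.976 × 100 = 61.26 %

61.26 %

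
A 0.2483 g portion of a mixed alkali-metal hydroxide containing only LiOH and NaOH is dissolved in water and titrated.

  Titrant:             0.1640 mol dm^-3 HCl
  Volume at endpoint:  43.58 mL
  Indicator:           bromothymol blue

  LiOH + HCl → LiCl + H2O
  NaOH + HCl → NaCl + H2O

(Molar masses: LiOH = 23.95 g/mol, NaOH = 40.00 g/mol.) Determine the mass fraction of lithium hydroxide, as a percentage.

n(HCl) = 0.04358 × 0.1640 = 7.147 × 10^-3 mol
Let x = n(LiOH), y = n(NaOH).
Titrant: 1x + 1y = 7.147 × 10^-3;  mass: 23.95x + 40.00y = 0.2483
Solving, x = 2.342 × 10^-3 mol, y = 4.805 × 10^-3 mol
mass of LiOH = 2.342 × 10^-3 × 23.95 = 0.05608 g
% LiOH = 0.05608 / 0.2483 × 100 = 22.59 %

22.59 %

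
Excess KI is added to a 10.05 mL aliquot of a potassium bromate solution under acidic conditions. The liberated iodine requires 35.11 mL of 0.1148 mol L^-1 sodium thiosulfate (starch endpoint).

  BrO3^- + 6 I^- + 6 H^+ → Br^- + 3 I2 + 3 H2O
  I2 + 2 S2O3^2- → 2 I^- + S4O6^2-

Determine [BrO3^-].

n(S2O3^2-) = 0.03511 × 0.1148 = 4.031 × 10^-3 mol
n(I2) = n(S2O3^2-)/2 = 2.015 × 10^-3 mol
From the 1:3 ratio, n(BrO3^-) in the aliquot = 1/3 × 2.015 × 10^-3 = 6.718 × 10^-4 mol
[BrO3^-] = 6.718 × 10^-4 / 0.01005 = 0.06684 mol/L

0.06684 mol/L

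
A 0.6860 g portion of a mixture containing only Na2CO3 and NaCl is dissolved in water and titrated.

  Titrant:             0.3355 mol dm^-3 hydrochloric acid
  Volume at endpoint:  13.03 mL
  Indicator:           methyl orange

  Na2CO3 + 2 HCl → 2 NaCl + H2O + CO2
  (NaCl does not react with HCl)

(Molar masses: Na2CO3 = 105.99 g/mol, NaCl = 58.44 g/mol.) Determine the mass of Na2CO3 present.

n(HCl) = 0.01303 × 0.3355 = 4.372 × 10^-3 mol
Let x = n(Na2CO3), y = n(NaCl).
Titrant: 2x = 4.372 × 10^-3;  mass: 105.99x + 58.44y = 0.6860
Solving, x = 2.186 × 10^-3 mol, y = 7.774 × 10^-3 mol
mass of Na2CO3 = 2.186 × 10^-3 × 105.99 = 0.2317 g

0.2317 g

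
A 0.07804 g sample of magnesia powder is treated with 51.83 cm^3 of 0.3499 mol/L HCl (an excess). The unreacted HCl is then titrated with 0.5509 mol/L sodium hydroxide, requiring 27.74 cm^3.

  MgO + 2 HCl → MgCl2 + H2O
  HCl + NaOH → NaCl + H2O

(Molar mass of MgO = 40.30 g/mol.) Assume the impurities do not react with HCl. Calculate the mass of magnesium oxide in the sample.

n(HCl) added = 0.05183 × 0.3499 = 0.01814 mol
n(NaOH) used in back-titration = 0.02774 × 0.5509 = 0.01528 mol
n(HCl) left over = 0.01528 mol (1:1 ratio)
n(HCl) consumed by analyte = 0.01814 − 0.01528 = 2.853 × 10^-3 mol
From the 1:2 ratio, n(MgO) = 1/2 × 2.853 × 10^-3 = 1.427 × 10^-3 mol
mass of MgO = 1.427 × 10^-3 × 40.30 = 0.05750 g

0.05750 g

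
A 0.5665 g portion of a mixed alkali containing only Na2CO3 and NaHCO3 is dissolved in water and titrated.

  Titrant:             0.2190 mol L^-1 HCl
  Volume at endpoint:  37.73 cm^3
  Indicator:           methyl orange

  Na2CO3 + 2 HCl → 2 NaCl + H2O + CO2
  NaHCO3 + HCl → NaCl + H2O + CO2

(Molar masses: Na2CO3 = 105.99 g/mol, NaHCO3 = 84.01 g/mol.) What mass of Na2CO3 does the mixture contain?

n(HCl) = 0.03773 × 0.2190 = 8.263 × 10^-3 mol
Let x = n(Na2CO3), y = n(NaHCO3).
Titrant: 2x + 1y = 8.263 × 10^-3;  mass: 105.99x + 84.01y = 0.5665
Solving, x = 2.058 × 10^-3 mol, y = 4.147 × 10^-3 mol
mass of Na2CO3 = 2.058 × 10^-3 × 105.99 = 0.2181 g

0.2181 g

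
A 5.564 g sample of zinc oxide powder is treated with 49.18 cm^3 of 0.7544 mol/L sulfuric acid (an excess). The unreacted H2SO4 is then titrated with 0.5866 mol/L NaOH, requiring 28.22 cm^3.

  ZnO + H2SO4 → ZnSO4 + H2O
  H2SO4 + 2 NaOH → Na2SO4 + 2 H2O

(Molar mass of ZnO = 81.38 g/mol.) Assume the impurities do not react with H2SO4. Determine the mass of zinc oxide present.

2.346 g

n(H2SO4) added = 0.04918 × 0.7544 = 0.03710 mol
n(NaOH) used in back-titration = 0.02822 × 0.5866 = 0.01655 mol
From the 1:2 ratio, n(H2SO4) left over = 1/2 × 0.01655 = 8.277 × 10^-3 mol
n(H2SO4) consumed by analyte = 0.03710 − 8.277 × 10^-3 = 0.02882 mol
n(ZnO) = 0.02882 mol (1:1 ratio)
mass of ZnO = 0.02882 × 81.38 = 2.346 g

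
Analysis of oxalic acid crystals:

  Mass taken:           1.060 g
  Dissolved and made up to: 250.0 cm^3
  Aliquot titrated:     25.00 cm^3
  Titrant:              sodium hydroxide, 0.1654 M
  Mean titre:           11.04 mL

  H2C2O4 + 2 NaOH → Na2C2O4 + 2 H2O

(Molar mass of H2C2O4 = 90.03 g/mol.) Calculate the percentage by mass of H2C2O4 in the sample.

77.55 %

n(NaOH) per titration = 0.01104 × 0.1654 = 1.826 × 10^-3 mol
From the 1:2 ratio, n(H2C2O4) in each aliquot = 1/2 × 1.826 × 10^-3 = 9.130 × 10^-4 mol
n(H2C2O4) in the whole flask = 9.130 × 10^-4 × 250.0/25.00 = 9.130 × 10^-3 mol
mass of H2C2O4 = 9.130 × 10^-3 × 90.03 = 0.8220 g
% H2C2O4 = 0.8220 / 1.060 × 100 = 77.55 %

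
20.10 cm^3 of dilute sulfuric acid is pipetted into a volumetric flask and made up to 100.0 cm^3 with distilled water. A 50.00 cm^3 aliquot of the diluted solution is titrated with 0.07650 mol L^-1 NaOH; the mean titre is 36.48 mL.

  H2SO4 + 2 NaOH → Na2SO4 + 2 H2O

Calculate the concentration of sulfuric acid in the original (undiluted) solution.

n(NaOH) = 0.03648 × 0.07650 = 2.791 × 10^-3 mol
From the 1:2 ratio, n(H2SO4) in the aliquot = 1/2 × 2.791 × 10^-3 = 1.395 × 10^-3 mol
[H2SO4]_dilute = 1.395 × 10^-3 / 0.05000 = 0.02791 mol/L
Dilution factor = 100.0 / 20.10 = 4.975
[H2SO4]_stock = 0.02791 × 4.975 = 0.1388 mol/L

0.1388 mol/L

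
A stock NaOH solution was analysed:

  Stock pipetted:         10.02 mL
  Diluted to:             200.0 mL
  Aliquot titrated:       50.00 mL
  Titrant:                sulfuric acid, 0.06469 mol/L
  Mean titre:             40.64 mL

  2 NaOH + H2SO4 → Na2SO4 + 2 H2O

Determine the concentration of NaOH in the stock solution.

2.099 mol/L

n(H2SO4) = 0.04064 × 0.06469 = 2.629 × 10^-3 mol
From the 2:1 ratio, n(NaOH) in the aliquot = 2/1 × 2.629 × 10^-3 = 5.258 × 10^-3 mol
[NaOH]_dilute = 5.258 × 10^-3 / 0.05000 = 0.1052 mol/L
Dilution factor = 200.0 / 10.02 = 19.96
[NaOH]_stock = 0.1052 × 19.96 = 2.099 mol/L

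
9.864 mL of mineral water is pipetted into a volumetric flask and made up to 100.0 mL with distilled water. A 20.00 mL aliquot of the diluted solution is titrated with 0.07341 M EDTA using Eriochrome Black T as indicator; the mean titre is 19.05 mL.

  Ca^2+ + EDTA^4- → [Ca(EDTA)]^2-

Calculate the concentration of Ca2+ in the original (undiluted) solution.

n(EDTA) = 0.01905 × 0.07341 = 1.398 × 10^-3 mol
n(Ca2+) in the aliquot = 1.398 × 10^-3 mol (1:1 ratio)
[Ca2+]_dilute = 1.398 × 10^-3 / 0.02000 = 0.06992 mol/L
Dilution factor = 100.0 / 9.864 = 10.14
[Ca2+]_stock = 0.06992 × 10.14 = 0.7089 mol/L

0.7089 M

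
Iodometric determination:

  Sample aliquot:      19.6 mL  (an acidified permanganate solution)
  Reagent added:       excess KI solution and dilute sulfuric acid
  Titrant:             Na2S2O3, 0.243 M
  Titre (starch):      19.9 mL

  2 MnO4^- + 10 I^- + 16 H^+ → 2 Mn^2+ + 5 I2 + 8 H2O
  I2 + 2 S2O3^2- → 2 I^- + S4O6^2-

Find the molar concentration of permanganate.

n(S2O3^2-) = 0.0199 × 0.243 = 4.84 × 10^-3 mol
n(I2) = n(S2O3^2-)/2 = 2.42 × 10^-3 mol
From the 2:5 ratio, n(MnO4^-) in the aliquot = 2/5 × 2.42 × 10^-3 = 9.67 × 10^-4 mol
[MnO4^-] = 9.67 × 10^-4 / 0.0196 = 0.0493 mol/L

0.0493 M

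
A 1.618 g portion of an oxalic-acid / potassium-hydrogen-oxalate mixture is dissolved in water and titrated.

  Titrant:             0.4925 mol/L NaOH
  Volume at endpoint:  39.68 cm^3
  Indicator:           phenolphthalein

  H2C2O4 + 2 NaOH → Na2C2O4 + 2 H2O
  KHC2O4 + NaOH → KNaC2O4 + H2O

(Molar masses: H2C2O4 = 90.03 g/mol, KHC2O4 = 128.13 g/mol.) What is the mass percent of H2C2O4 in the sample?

n(NaOH) = 0.03968 × 0.4925 = 0.01954 mol
Let x = n(H2C2O4), y = n(KHC2O4).
Titrant: 2x + 1y = 0.01954;  mass: 90.03x + 128.13y = 1.618
Solving, x = 5.330 × 10^-3 mol, y = 8.883 × 10^-3 mol
mass of H2C2O4 = 5.330 × 10^-3 × 90.03 = 0.4798 g
% H2C2O4 = 0.4798 / 1.618 × 100 = 29.66 %

29.66 %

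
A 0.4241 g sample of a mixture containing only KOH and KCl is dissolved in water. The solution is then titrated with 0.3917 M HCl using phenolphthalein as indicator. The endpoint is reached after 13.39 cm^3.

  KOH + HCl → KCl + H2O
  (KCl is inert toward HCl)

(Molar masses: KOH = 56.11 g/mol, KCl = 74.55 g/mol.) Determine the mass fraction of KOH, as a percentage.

n(HCl) = 0.01339 × 0.3917 = 5.245 × 10^-3 mol
Let x = n(KOH), y = n(KCl).
Titrant: 1x = 5.245 × 10^-3;  mass: 56.11x + 74.55y = 0.4241
Solving, x = 5.245 × 10^-3 mol, y = 1.741 × 10^-3 mol
mass of KOH = 5.245 × 10^-3 × 56.11 = 0.2943 g
% KOH = 0.2943 / 0.4241 × 100 = 69.39 %

69.39 %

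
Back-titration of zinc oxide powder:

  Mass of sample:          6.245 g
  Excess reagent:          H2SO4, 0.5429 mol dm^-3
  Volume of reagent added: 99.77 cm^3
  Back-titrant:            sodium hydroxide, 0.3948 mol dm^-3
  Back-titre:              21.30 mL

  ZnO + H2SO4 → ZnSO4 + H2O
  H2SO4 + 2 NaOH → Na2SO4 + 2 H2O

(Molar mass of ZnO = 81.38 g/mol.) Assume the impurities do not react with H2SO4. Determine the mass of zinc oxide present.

n(H2SO4) added = 0.09977 × 0.5429 = 0.05417 mol
n(NaOH) used in back-titration = 0.02130 × 0.3948 = 8.409 × 10^-3 mol
From the 1:2 ratio, n(H2SO4) left over = 1/2 × 8.409 × 10^-3 = 4.205 × 10^-3 mol
n(H2SO4) consumed by analyte = 0.05417 − 4.205 × 10^-3 = 0.04996 mol
n(ZnO) = 0.04996 mol (1:1 ratio)
mass of ZnO = 0.04996 × 81.38 = 4.066 g

4.066 g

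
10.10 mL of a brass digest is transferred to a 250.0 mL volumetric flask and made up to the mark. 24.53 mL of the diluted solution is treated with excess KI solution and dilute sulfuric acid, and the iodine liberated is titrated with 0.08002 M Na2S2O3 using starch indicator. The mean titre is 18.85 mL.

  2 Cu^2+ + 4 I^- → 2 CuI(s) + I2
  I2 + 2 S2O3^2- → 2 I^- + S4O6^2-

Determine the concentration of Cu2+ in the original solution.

n(S2O3^2-) = 0.01885 × 0.08002 = 1.508 × 10^-3 mol
n(I2) = n(S2O3^2-)/2 = 7.542 × 10^-4 mol
From the 2:1 ratio, n(Cu2+) in the aliquot = 2/1 × 7.542 × 10^-4 = 1.508 × 10^-3 mol
[Cu2+]_dilute = 1.508 × 10^-3 / 0.02453 = 0.06149 mol/L
[Cu2+]_original = 0.06149 × 250.0/10.10 = 1.522 mol/L

1.522 M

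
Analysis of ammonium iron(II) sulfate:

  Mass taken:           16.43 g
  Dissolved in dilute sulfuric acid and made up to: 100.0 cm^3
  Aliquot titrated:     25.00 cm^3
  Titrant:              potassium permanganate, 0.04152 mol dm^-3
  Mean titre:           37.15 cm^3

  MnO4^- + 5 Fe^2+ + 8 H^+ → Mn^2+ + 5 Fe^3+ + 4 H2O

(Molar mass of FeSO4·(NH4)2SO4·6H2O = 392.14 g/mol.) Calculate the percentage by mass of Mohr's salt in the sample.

73.63 %

n(KMnO4) per titration = 0.03715 × 0.04152 = 1.542 × 10^-3 mol
From the 5:1 ratio, n(FeSO4·(NH4)2SO4·6H2O) in each aliquot = 5/1 × 1.542 × 10^-3 = 7.712 × 10^-3 mol
n(FeSO4·(NH4)2SO4·6H2O) in the whole flask = 7.712 × 10^-3 × 100.0/25.00 = 0.03085 mol
mass of FeSO4·(NH4)2SO4·6H2O = 0.03085 × 392.14 = 12.10 g
% FeSO4·(NH4)2SO4·6H2O = 12.10 / 16.43 × 100 = 73.63 %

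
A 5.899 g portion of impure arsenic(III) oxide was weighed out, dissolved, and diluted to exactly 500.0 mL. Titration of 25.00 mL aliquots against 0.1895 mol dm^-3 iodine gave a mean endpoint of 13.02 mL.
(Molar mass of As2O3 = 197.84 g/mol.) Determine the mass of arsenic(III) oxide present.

As2O3 + 2 I2 + 2 H2O → As2O5 + 4 HI
n(I2) per titration = 0.01302 × 0.1895 = 2.467 × 10^-3 mol
From the 1:2 ratio, n(As2O3) in each aliquot = 1/2 × 2.467 × 10^-3 = 1.234 × 10^-3 mol
n(As2O3) in the whole flask = 1.234 × 10^-3 × 500.0/25.00 = 0.02467 mol
mass of As2O3 = 0.02467 × 197.84 = 4.881 g

4.881 g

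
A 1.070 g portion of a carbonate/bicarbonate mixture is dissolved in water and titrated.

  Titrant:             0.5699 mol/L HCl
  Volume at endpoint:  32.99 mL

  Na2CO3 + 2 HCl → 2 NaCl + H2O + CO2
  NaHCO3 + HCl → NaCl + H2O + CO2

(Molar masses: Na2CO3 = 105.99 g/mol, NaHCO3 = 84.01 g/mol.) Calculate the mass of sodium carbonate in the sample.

n(HCl) = 0.03299 × 0.5699 = 0.01880 mol
Let x = n(Na2CO3), y = n(NaHCO3).
Titrant: 2x + 1y = 0.01880;  mass: 105.99x + 84.01y = 1.070
Solving, x = 8.213 × 10^-3 mol, y = 2.374 × 10^-3 mol
mass of Na2CO3 = 8.213 × 10^-3 × 105.99 = 0.8705 g

0.8705 g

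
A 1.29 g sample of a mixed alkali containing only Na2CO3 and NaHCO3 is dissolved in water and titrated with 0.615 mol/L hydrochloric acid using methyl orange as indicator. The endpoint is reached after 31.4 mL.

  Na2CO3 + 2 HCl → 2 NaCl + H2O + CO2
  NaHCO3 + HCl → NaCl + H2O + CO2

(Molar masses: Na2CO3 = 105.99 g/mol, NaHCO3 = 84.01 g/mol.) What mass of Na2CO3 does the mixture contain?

0.568 g

n(HCl) = 0.0314 × 0.615 = 0.0193 mol
Let x = n(Na2CO3), y = n(NaHCO3).
Titrant: 2x + 1y = 0.0193;  mass: 105.99x + 84.01y = 1.29
Solving, x = 5.36 × 10^-3 mol, y = 8.60 × 10^-3 mol
mass of Na2CO3 = 5.36 × 10^-3 × 105.99 = 0.568 g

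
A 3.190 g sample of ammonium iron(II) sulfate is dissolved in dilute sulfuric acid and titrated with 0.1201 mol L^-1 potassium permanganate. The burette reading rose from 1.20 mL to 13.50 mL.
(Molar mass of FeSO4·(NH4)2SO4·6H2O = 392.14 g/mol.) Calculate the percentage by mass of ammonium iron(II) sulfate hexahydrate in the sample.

90.80 %

MnO4^- + 5 Fe^2+ + 8 H^+ → Mn^2+ + 5 Fe^3+ + 4 H2O
n(KMnO4) = 0.01230 L × 0.1201 mol/L = 1.477 × 10^-3 mol
From the 5:1 ratio, n(FeSO4·(NH4)2SO4·6H2O) = 5/1 × 1.477 × 10^-3 = 7.386 × 10^-3 mol
mass of FeSO4·(NH4)2SO4·6H2O = 7.386 × 10^-3 × 392.14 g/mol = 2.896 g
% FeSO4·(NH4)2SO4·6H2O = 2.896 / 3.190 × 100 = 90.80 %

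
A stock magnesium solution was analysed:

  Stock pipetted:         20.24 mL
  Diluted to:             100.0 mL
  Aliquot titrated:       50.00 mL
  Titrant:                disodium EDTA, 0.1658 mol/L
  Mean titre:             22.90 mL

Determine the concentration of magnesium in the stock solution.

Mg^2+ + EDTA^4- → [Mg(EDTA)]^2-
n(EDTA) = 0.02290 × 0.1658 = 3.797 × 10^-3 mol
n(Mg2+) in the aliquot = 3.797 × 10^-3 mol (1:1 ratio)
[Mg2+]_dilute = 3.797 × 10^-3 / 0.05000 = 0.07594 mol/L
Dilution factor = 100.0 / 20.24 = 4.941
[Mg2+]_stock = 0.07594 × 4.941 = 0.3752 mol/L

0.3752 mol/L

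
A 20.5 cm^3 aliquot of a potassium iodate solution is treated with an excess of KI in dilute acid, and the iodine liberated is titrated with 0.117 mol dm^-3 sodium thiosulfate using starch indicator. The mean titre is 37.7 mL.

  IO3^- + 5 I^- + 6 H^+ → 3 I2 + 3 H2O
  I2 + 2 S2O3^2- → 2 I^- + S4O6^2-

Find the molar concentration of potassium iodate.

0.0359 mol/L

n(S2O3^2-) = 0.0377 × 0.117 = 4.41 × 10^-3 mol
n(I2) = n(S2O3^2-)/2 = 2.21 × 10^-3 mol
From the 1:3 ratio, n(IO3^-) in the aliquot = 1/3 × 2.21 × 10^-3 = 7.35 × 10^-4 mol
[IO3^-] = 7.35 × 10^-4 / 0.0205 = 0.0359 mol/L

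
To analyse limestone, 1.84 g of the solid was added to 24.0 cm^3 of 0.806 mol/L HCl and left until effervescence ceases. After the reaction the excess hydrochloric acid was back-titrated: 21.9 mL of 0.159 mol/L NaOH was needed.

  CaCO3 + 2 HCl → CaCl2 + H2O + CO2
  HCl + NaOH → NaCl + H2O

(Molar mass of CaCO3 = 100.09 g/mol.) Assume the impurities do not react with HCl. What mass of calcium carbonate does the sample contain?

0.794 g

n(HCl) added = 0.0240 × 0.806 = 0.0193 mol
n(NaOH) used in back-titration = 0.0219 × 0.159 = 3.48 × 10^-3 mol
n(HCl) left over = 3.48 × 10^-3 mol (1:1 ratio)
n(HCl) consumed by analyte = 0.0193 − 3.48 × 10^-3 = 0.0159 mol
From the 1:2 ratio, n(CaCO3) = 1/2 × 0.0159 = 7.93 × 10^-3 mol
mass of CaCO3 = 7.93 × 10^-3 × 100.09 = 0.794 g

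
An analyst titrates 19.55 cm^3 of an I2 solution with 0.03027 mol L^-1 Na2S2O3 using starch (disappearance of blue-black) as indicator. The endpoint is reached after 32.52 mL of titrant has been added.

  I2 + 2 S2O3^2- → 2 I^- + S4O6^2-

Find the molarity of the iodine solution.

n(Na2S2O3) = 0.03252 L × 0.03027 mol/L = 9.844 × 10^-4 mol
From the 1:2 mole ratio, n(I2) = 1/2 × 9.844 × 10^-4 = 4.922 × 10^-4 mol
[I2] = 4.922 × 10^-4 mol / 0.01955 L = 0.02518 mol/L

0.02518 mol/L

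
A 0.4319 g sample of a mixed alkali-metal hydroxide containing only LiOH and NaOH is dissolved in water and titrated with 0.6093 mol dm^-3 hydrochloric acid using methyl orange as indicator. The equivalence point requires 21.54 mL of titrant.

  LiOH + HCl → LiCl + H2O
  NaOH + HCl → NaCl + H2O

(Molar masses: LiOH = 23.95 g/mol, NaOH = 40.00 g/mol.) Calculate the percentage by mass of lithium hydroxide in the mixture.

32.16 %

n(HCl) = 0.02154 × 0.6093 = 0.01312 mol
Let x = n(LiOH), y = n(NaOH).
Titrant: 1x + 1y = 0.01312;  mass: 23.95x + 40.00y = 0.4319
Solving, x = 5.799 × 10^-3 mol, y = 7.325 × 10^-3 mol
mass of LiOH = 5.799 × 10^-3 × 23.95 = 0.1389 g
% LiOH = 0.1389 / 0.4319 × 100 = 32.16 %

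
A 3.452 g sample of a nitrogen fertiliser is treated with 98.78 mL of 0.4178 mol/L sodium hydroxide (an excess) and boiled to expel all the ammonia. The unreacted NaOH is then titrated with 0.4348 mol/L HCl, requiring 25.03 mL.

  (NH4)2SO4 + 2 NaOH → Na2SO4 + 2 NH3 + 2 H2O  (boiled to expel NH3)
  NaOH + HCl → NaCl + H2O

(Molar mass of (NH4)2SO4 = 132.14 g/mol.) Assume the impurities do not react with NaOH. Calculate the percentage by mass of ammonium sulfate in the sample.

n(NaOH) added = 0.09878 × 0.4178 = 0.04127 mol
n(HCl) used in back-titration = 0.02503 × 0.4348 = 0.01088 mol
n(NaOH) left over = 0.01088 mol (1:1 ratio)
n(NaOH) consumed by analyte = 0.04127 − 0.01088 = 0.03039 mol
From the 1:2 ratio, n((NH4)2SO4) = 1/2 × 0.03039 = 0.01519 mol
mass of (NH4)2SO4 = 0.01519 × 132.14 = 2.008 g
% (NH4)2SO4 = 2.008 / 3.452 × 100 = 58.16 %

58.16 %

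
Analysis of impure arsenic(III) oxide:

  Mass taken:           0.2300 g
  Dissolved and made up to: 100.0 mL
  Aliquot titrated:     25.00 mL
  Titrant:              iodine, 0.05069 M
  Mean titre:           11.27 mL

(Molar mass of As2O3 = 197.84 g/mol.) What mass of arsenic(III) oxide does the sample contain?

0.2260 g

As2O3 + 2 I2 + 2 H2O → As2O5 + 4 HI
n(I2) per titration = 0.01127 × 0.05069 = 5.713 × 10^-4 mol
From the 1:2 ratio, n(As2O3) in each aliquot = 1/2 × 5.713 × 10^-4 = 2.856 × 10^-4 mol
n(As2O3) in the whole flask = 2.856 × 10^-4 × 100.0/25.00 = 1.143 × 10^-3 mol
mass of As2O3 = 1.143 × 10^-3 × 197.84 = 0.2260 g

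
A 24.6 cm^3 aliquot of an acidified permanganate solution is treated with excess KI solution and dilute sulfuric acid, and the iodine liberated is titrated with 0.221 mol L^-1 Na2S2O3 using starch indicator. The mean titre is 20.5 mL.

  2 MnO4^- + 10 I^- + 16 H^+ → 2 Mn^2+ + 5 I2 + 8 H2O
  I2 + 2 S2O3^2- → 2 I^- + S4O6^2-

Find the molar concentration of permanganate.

0.0368 mol/L

n(S2O3^2-) = 0.0205 × 0.221 = 4.53 × 10^-3 mol
n(I2) = n(S2O3^2-)/2 = 2.27 × 10^-3 mol
From the 2:5 ratio, n(MnO4^-) in the aliquot = 2/5 × 2.27 × 10^-3 = 9.06 × 10^-4 mol
[MnO4^-] = 9.06 × 10^-4 / 0.0246 = 0.0368 mol/L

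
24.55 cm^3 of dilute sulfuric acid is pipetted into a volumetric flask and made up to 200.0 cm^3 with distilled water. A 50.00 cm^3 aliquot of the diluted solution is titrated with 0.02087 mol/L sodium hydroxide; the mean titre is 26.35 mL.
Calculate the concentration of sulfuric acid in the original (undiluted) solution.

H2SO4 + 2 NaOH → Na2SO4 + 2 H2O
n(NaOH) = 0.02635 × 0.02087 = 5.499 × 10^-4 mol
From the 1:2 ratio, n(H2SO4) in the aliquot = 1/2 × 5.499 × 10^-4 = 2.750 × 10^-4 mol
[H2SO4]_dilute = 2.750 × 10^-4 / 0.05000 = 0.005499 mol/L
Dilution factor = 200.0 / 24.55 = 8.147
[H2SO4]_stock = 0.005499 × 8.147 = 0.04480 mol/L

0.04480 mol/L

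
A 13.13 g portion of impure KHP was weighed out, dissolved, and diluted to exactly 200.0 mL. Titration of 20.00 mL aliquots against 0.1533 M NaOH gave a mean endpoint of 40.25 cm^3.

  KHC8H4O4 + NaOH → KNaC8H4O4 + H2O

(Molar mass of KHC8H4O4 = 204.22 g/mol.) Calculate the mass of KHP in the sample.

n(NaOH) per titration = 0.04025 × 0.1533 = 6.170 × 10^-3 mol
n(KHC8H4O4) in each aliquot = 6.170 × 10^-3 mol (1:1 ratio)
n(KHC8H4O4) in the whole flask = 6.170 × 10^-3 × 200.0/20.00 = 0.06170 mol
mass of KHC8H4O4 = 0.06170 × 204.22 = 12.60 g

12.60 g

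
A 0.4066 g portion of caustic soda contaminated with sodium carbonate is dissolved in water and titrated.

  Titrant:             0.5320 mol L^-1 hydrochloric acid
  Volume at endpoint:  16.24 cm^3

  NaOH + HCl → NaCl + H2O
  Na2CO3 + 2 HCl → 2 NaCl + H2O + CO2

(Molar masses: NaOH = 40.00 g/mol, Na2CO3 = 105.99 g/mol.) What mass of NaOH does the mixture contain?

0.1578 g

n(HCl) = 0.01624 × 0.5320 = 8.640 × 10^-3 mol
Let x = n(NaOH), y = n(Na2CO3).
Titrant: 1x + 2y = 8.640 × 10^-3;  mass: 40.00x + 105.99y = 0.4066
Solving, x = 3.945 × 10^-3 mol, y = 2.348 × 10^-3 mol
mass of NaOH = 3.945 × 10^-3 × 40.00 = 0.1578 g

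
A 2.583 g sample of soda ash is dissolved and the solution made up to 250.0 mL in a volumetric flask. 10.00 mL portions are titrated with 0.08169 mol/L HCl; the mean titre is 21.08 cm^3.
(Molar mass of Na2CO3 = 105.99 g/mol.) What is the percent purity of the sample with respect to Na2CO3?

Na2CO3 + 2 HCl → 2 NaCl + H2O + CO2
n(HCl) per titration = 0.02108 × 0.08169 = 1.722 × 10^-3 mol
From the 1:2 ratio, n(Na2CO3) in each aliquot = 1/2 × 1.722 × 10^-3 = 8.610 × 10^-4 mol
n(Na2CO3) in the whole flask = 8.610 × 10^-4 × 250.0/10.00 = 0.02153 mol
mass of Na2CO3 = 0.02153 × 105.99 = 2.281 g
% Na2CO3 = 2.281 / 2.583 × 100 = 88.33 %

88.33 %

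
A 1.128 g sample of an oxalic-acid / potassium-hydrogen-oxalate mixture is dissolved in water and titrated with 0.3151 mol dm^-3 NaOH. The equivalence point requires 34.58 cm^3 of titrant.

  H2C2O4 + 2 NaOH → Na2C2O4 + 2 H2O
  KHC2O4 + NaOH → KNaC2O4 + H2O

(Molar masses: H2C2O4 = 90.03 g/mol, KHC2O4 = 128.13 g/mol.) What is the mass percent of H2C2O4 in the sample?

n(NaOH) = 0.03458 × 0.3151 = 0.01090 mol
Let x = n(H2C2O4), y = n(KHC2O4).
Titrant: 2x + 1y = 0.01090;  mass: 90.03x + 128.13y = 1.128
Solving, x = 1.613 × 10^-3 mol, y = 7.670 × 10^-3 mol
mass of H2C2O4 = 1.613 × 10^-3 × 90.03 = 0.1452 g
% H2C2O4 = 0.1452 / 1.128 × 100 = 12.87 %

12.87 %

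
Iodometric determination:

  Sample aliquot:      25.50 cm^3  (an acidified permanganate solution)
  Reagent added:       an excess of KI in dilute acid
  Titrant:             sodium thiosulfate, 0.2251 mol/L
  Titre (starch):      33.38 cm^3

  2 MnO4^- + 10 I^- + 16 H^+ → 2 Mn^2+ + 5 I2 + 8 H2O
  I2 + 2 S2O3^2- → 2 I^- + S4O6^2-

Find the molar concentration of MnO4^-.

0.05893 mol/L

n(S2O3^2-) = 0.03338 × 0.2251 = 7.514 × 10^-3 mol
n(I2) = n(S2O3^2-)/2 = 3.757 × 10^-3 mol
From the 2:5 ratio, n(MnO4^-) in the aliquot = 2/5 × 3.757 × 10^-3 = 1.503 × 10^-3 mol
[MnO4^-] = 1.503 × 10^-3 / 0.02550 = 0.05893 mol/L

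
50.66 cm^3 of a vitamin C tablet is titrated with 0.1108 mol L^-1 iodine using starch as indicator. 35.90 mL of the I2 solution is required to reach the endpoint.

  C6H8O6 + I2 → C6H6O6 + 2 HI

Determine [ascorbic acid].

n(I2) = 0.03590 L × 0.1108 mol/L = 3.978 × 10^-3 mol
n(C6H8O6) = 3.978 × 10^-3 mol (1:1 mole ratio)
[C6H8O6] = 3.978 × 10^-3 mol / 0.05066 L = 0.07852 mol/L

0.07852 mol/L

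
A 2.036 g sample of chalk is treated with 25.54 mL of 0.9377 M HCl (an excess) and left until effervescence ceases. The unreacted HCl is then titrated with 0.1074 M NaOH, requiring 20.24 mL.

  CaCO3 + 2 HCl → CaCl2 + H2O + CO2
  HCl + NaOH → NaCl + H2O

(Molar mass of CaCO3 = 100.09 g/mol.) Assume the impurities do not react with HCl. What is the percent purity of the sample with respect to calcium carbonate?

n(HCl) added = 0.02554 × 0.9377 = 0.02395 mol
n(NaOH) used in back-titration = 0.02024 × 0.1074 = 2.174 × 10^-3 mol
n(HCl) left over = 2.174 × 10^-3 mol (1:1 ratio)
n(HCl) consumed by analyte = 0.02395 − 2.174 × 10^-3 = 0.02178 mol
From the 1:2 ratio, n(CaCO3) = 1/2 × 0.02178 = 0.01089 mol
mass of CaCO3 = 0.01089 × 100.09 = 1.090 g
% CaCO3 = 1.090 / 2.036 × 100 = 53.52 %

53.52 %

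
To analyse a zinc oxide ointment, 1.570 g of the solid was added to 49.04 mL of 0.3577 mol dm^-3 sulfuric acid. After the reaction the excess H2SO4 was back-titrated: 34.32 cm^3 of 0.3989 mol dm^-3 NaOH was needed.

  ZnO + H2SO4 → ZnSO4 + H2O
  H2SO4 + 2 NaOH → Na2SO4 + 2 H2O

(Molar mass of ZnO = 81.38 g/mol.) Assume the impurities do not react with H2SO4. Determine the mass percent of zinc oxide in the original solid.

n(H2SO4) added = 0.04904 × 0.3577 = 0.01754 mol
n(NaOH) used in back-titration = 0.03432 × 0.3989 = 0.01369 mol
From the 1:2 ratio, n(H2SO4) left over = 1/2 × 0.01369 = 6.845 × 10^-3 mol
n(H2SO4) consumed by analyte = 0.01754 − 6.845 × 10^-3 = 0.01070 mol
n(ZnO) = 0.01070 mol (1:1 ratio)
mass of ZnO = 0.01070 × 81.38 = 0.8705 g
% ZnO = 0.8705 / 1.570 × 100 = 55.44 %

55.44 %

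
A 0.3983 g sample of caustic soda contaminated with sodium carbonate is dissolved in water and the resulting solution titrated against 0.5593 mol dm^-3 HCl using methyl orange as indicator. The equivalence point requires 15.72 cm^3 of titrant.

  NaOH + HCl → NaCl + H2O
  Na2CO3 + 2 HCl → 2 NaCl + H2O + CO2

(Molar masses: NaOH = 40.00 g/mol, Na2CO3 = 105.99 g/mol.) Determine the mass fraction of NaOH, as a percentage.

n(HCl) = 0.01572 × 0.5593 = 8.792 × 10^-3 mol
Let x = n(NaOH), y = n(Na2CO3).
Titrant: 1x + 2y = 8.792 × 10^-3;  mass: 40.00x + 105.99y = 0.3983
Solving, x = 5.205 × 10^-3 mol, y = 1.793 × 10^-3 mol
mass of NaOH = 5.205 × 10^-3 × 40.00 = 0.2082 g
% NaOH = 0.2082 / 0.3983 × 100 = 52.27 %

52.27 %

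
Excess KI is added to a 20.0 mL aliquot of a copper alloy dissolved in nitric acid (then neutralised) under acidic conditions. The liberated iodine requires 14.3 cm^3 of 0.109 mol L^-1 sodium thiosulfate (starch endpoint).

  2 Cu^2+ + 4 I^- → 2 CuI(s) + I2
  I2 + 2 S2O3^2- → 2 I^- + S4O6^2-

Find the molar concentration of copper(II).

n(S2O3^2-) = 0.0143 × 0.109 = 1.56 × 10^-3 mol
n(I2) = n(S2O3^2-)/2 = 7.79 × 10^-4 mol
From the 2:1 ratio, n(Cu2+) in the aliquot = 2/1 × 7.79 × 10^-4 = 1.56 × 10^-3 mol
[Cu2+] = 1.56 × 10^-3 / 0.0200 = 0.0779 mol/L

0.0779 mol/L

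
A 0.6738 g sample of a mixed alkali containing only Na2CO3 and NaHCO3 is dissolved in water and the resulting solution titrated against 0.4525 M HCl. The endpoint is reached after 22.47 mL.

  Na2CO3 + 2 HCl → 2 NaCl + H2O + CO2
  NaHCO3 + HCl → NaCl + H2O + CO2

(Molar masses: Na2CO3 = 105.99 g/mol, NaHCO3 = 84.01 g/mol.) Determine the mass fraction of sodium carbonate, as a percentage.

45.74 %

n(HCl) = 0.02247 × 0.4525 = 0.01017 mol
Let x = n(Na2CO3), y = n(NaHCO3).
Titrant: 2x + 1y = 0.01017;  mass: 105.99x + 84.01y = 0.6738
Solving, x = 2.908 × 10^-3 mol, y = 4.352 × 10^-3 mol
mass of Na2CO3 = 2.908 × 10^-3 × 105.99 = 0.3082 g
% Na2CO3 = 0.3082 / 0.6738 × 100 = 45.74 %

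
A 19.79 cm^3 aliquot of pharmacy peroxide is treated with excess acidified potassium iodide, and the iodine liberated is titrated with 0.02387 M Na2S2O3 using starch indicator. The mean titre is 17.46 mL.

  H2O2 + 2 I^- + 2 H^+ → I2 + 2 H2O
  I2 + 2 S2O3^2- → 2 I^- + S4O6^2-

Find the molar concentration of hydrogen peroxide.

n(S2O3^2-) = 0.01746 × 0.02387 = 4.168 × 10^-4 mol
n(I2) = n(S2O3^2-)/2 = 2.084 × 10^-4 mol
n(H2O2) in the aliquot = 2.084 × 10^-4 mol (1:1 ratio)
[H2O2] = 2.084 × 10^-4 / 0.01979 = 0.01053 mol/L

0.01053 M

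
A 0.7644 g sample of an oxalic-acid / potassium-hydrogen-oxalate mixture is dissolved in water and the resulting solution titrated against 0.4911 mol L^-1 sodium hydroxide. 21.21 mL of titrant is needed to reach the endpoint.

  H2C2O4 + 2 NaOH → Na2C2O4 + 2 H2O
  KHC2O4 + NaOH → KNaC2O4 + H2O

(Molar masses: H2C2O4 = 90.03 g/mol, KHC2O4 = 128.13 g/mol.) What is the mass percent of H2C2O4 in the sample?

40.40 %

n(NaOH) = 0.02121 × 0.4911 = 0.01042 mol
Let x = n(H2C2O4), y = n(KHC2O4).
Titrant: 2x + 1y = 0.01042;  mass: 90.03x + 128.13y = 0.7644
Solving, x = 3.430 × 10^-3 mol, y = 3.555 × 10^-3 mol
mass of H2C2O4 = 3.430 × 10^-3 × 90.03 = 0.3088 g
% H2C2O4 = 0.3088 / 0.7644 × 100 = 40.40 %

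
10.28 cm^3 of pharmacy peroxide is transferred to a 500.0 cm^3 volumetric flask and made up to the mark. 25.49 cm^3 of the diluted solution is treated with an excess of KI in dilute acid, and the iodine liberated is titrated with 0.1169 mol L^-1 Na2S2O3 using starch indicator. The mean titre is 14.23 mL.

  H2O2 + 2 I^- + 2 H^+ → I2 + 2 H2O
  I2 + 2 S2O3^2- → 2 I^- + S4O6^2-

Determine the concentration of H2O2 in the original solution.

n(S2O3^2-) = 0.01423 × 0.1169 = 1.663 × 10^-3 mol
n(I2) = n(S2O3^2-)/2 = 8.317 × 10^-4 mol
n(H2O2) in the aliquot = 8.317 × 10^-4 mol (1:1 ratio)
[H2O2]_dilute = 8.317 × 10^-4 / 0.02549 = 0.03263 mol/L
[H2O2]_original = 0.03263 × 500.0/10.28 = 1.587 mol/L

1.587 mol/L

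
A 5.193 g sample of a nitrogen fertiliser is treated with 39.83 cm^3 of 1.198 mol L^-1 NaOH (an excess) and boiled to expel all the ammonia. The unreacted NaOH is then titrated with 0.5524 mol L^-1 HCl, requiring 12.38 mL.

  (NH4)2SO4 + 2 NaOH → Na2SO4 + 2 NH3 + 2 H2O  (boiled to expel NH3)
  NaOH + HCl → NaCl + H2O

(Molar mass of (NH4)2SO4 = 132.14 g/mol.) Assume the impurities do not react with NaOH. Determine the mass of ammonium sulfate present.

2.701 g

n(NaOH) added = 0.03983 × 1.198 = 0.04772 mol
n(HCl) used in back-titration = 0.01238 × 0.5524 = 6.839 × 10^-3 mol
n(NaOH) left over = 6.839 × 10^-3 mol (1:1 ratio)
n(NaOH) consumed by analyte = 0.04772 − 6.839 × 10^-3 = 0.04088 mol
From the 1:2 ratio, n((NH4)2SO4) = 1/2 × 0.04088 = 0.02044 mol
mass of (NH4)2SO4 = 0.02044 × 132.14 = 2.701 g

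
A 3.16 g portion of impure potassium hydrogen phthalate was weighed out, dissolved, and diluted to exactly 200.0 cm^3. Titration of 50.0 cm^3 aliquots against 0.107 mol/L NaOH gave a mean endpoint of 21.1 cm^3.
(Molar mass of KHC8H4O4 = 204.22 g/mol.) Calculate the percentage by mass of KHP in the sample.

58.4 %

KHC8H4O4 + NaOH → KNaC8H4O4 + H2O
n(NaOH) per titration = 0.0211 × 0.107 = 2.26 × 10^-3 mol
n(KHC8H4O4) in each aliquot = 2.26 × 10^-3 mol (1:1 ratio)
n(KHC8H4O4) in the whole flask = 2.26 × 10^-3 × 200.0/50.0 = 9.03 × 10^-3 mol
mass of KHC8H4O4 = 9.03 × 10^-3 × 204.22 = 1.84 g
% KHC8H4O4 = 1.84 / 3.16 × 100 = 58.4 %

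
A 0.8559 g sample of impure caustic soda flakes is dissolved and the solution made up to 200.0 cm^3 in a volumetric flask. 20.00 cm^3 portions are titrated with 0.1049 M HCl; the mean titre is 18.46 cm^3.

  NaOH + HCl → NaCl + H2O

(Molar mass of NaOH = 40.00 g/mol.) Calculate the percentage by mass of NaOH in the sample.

n(HCl) per titration = 0.01846 × 0.1049 = 1.936 × 10^-3 mol
n(NaOH) in each aliquot = 1.936 × 10^-3 mol (1:1 ratio)
n(NaOH) in the whole flask = 1.936 × 10^-3 × 200.0/20.00 = 0.01936 mol
mass of NaOH = 0.01936 × 40.00 = 0.7746 g
% NaOH = 0.7746 / 0.8559 × 100 = 90.50 %

90.50 %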